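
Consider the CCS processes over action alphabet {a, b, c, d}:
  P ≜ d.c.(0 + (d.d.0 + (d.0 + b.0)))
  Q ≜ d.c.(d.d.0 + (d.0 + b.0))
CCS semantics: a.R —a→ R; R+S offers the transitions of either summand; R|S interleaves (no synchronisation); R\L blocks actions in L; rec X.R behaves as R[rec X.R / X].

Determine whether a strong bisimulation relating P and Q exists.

LTS(P): 5 reachable states
  p0 = d.c.(0 + (d.d.0 + (d.0 + b.0))) → --d--▸ p1
  p1 = c.(0 + (d.d.0 + (d.0 + b.0))) → --c--▸ p2
  p2 = 0 + (d.d.0 + (d.0 + b.0)) → --b--▸ p3, --d--▸ p3, --d--▸ p4
  p3 = 0 → ·
  p4 = d.0 → --d--▸ p3
LTS(Q): 5 reachable states
  q0 = d.c.(d.d.0 + (d.0 + b.0)) → --d--▸ q1
  q1 = c.(d.d.0 + (d.0 + b.0)) → --c--▸ q2
  q2 = d.d.0 + (d.0 + b.0) → --b--▸ q3, --d--▸ q3, --d--▸ q4
  q3 = 0 → ·
  q4 = d.0 → --d--▸ q3
Partition-refinement fixed point:
  B0 = {p0, q0}
  B1 = {p1, q1}
  B2 = {p2, q2}
  B3 = {p4, q4}
  B4 = {p3, q3}
p0 ∈ B0, q0 ∈ B0 → same block

P ~ Q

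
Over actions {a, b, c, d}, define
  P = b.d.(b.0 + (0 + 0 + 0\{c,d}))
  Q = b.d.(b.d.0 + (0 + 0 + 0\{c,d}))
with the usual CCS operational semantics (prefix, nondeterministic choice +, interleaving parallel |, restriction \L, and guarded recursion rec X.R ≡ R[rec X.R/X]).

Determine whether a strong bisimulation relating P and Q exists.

LTS(P): 4 reachable states
  m0 = b.d.(b.0 + (0 + 0 + 0\{c,d})) ⊢ --b--▸ m1
  m1 = d.(b.0 + (0 + 0 + 0\{c,d})) ⊢ --d--▸ m2
  m2 = b.0 + (0 + 0 + 0\{c,d}) ⊢ --b--▸ m3
  m3 = 0 ⊢ ·
LTS(Q): 5 reachable states
  n0 = b.d.(b.d.0 + (0 + 0 + 0\{c,d})) ⊢ --b--▸ n1
  n1 = d.(b.d.0 + (0 + 0 + 0\{c,d})) ⊢ --d--▸ n2
  n2 = b.d.0 + (0 + 0 + 0\{c,d}) ⊢ --b--▸ n3
  n3 = d.0 ⊢ --d--▸ n4
  n4 = 0 ⊢ ·
Bisimilarity quotient blocks:
  B0 = {m0}
  B1 = {m1}
  B2 = {m2}
  B3 = {m3, n4}
  B4 = {n0}
  B5 = {n1}
  B6 = {n2}
  B7 = {n3}
m0 ∈ B0, n0 ∈ B4 → different blocks

P ≁ Q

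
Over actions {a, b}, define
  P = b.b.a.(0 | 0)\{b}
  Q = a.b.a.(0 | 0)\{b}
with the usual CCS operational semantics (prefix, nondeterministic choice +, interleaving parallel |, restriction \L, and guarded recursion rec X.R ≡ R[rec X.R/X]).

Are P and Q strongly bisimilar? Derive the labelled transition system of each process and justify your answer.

NO

Reachable graph of P (4 states):
  p0 = b.b.a.(0 | 0)\{b} ⊢ --b--▸ p1
  p1 = b.a.(0 | 0)\{b} ⊢ --b--▸ p2
  p2 = a.(0 | 0)\{b} ⊢ --a--▸ p3
  p3 = (0 | 0)\{b} ⊢ ∅
Reachable graph of Q (4 states):
  q0 = a.b.a.(0 | 0)\{b} ⊢ --a--▸ q1
  q1 = b.a.(0 | 0)\{b} ⊢ --b--▸ q2
  q2 = a.(0 | 0)\{b} ⊢ --a--▸ q3
  q3 = (0 | 0)\{b} ⊢ ∅
Partition-refinement fixed point:
  B0 = {p0}
  B1 = {p1, q1}
  B2 = {p2, q2}
  B3 = {p3, q3}
  B4 = {q0}
p0 ∈ B0, q0 ∈ B4 → different blocks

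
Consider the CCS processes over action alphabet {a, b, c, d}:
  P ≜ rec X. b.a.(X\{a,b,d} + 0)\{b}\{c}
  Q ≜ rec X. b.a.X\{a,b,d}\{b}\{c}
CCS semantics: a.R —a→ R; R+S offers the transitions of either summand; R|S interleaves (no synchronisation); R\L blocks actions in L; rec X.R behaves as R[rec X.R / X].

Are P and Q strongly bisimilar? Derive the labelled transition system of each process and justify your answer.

LTS(P): 3 reachable states
  m0 = rec X. b.a.(X\{a,b,d} + 0)\{b}\{c} :: —b→ m1
  m1 = a.((rec X. b.a.(X\{a,b,d} + 0)\{b}\{c})\{a,b,d} + 0)\{b}\{c} :: —a→ m2
  m2 = ((rec X. b.a.(X\{a,b,d} + 0)\{b}\{c})\{a,b,d} + 0)\{b}\{c} :: ·
LTS(Q): 3 reachable states
  n0 = rec X. b.a.X\{a,b,d}\{b}\{c} :: —b→ n1
  n1 = a.(rec X. b.a.X\{a,b,d}\{b}\{c})\{a,b,d}\{b}\{c} :: —a→ n2
  n2 = (rec X. b.a.X\{a,b,d}\{b}\{c})\{a,b,d}\{b}\{c} :: ·
Bisimilarity quotient blocks:
  B0 = {m0, n0}
  B1 = {m1, n1}
  B2 = {m2, n2}
m0 ∈ B0, n0 ∈ B0 → same block

YES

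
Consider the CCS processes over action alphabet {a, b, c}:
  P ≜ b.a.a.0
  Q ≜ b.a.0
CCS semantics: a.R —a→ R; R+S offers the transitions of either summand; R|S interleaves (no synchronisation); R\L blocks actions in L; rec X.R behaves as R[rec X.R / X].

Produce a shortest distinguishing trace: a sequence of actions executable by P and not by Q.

P's transition system — 4 states:
  p0 = b.a.a.0 → ··b··> p1
  p1 = a.a.0 → ··a··> p2
  p2 = a.0 → ··a··> p3
  p3 = 0 → deadlocked
Q's transition system — 3 states:
  q0 = b.a.0 → ··b··> q1
  q1 = a.0 → ··a··> q2
  q2 = 0 → deadlocked
Trace ⟨baa⟩ through P, begin at {p0}:
  [1] b ⇒ {p1}
  [2] a ⇒ {p2}
  [3] a ⇒ {p3}
  ✓ P
Trace ⟨baa⟩ through Q, begin at {q0}:
  [1] b ⇒ {q1}
  [2] a ⇒ {q2}
  [3] a ⇒ no successor for Q

baa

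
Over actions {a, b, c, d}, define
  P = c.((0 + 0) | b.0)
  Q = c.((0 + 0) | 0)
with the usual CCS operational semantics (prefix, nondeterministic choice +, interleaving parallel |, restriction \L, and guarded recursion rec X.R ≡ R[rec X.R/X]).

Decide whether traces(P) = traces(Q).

traces(P) ≠ traces(Q) — witness ⟨cb⟩

LTS(P): 3 reachable states
  u0 = c.((0 + 0) | b.0) | --c--▸ u1
  u1 = (0 + 0) | b.0 | --b--▸ u2
  u2 = (0 + 0) | 0 | ·
LTS(Q): 2 reachable states
  v0 = c.((0 + 0) | 0) | --c--▸ v1
  v1 = (0 + 0) | 0 | ·
Run σ = ⟨cb⟩ on P: start {u0}
  after c @ step 1: {u1}
  after b @ step 2: {u2}
  ✓ P
Run σ = ⟨cb⟩ on Q: start {v0}
  after c @ step 1: {v1}
  after b @ step 2: ∅ (Q stuck)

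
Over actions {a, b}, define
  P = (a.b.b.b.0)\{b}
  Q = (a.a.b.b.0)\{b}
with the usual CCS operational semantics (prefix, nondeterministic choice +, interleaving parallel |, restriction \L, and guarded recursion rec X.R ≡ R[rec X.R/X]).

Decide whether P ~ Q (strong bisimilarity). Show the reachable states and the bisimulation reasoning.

LTS(P): 2 reachable states
  m0 = (a.b.b.b.0)\{b} has moves --a--▸ m1
  m1 = (b.b.b.0)\{b} has moves ·
LTS(Q): 3 reachable states
  n0 = (a.a.b.b.0)\{b} has moves --a--▸ n1
  n1 = (a.b.b.0)\{b} has moves --a--▸ n2
  n2 = (b.b.0)\{b} has moves ·
Coarsest stable partition (strong bisimilarity classes):
  B0 = {m0, n1}
  B1 = {m1, n2}
  B2 = {n0}
m0 ∈ B0, n0 ∈ B2 → different blocks

P ≁ Q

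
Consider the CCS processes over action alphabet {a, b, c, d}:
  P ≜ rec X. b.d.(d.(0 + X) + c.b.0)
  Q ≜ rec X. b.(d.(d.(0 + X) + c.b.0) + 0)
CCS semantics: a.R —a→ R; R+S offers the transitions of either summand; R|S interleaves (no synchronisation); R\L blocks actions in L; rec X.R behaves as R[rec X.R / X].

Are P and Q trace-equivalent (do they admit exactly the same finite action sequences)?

trace-equivalent

Reachable graph of P (6 states):
  m0 = rec X. b.d.(d.(0 + X) + c.b.0) | -b-> m1
  m1 = d.(d.(0 + (rec X. b.d.(d.(0 + X) + c.b.0))) + c.b.0) | -d-> m2
  m2 = d.(0 + (rec X. b.d.(d.(0 + X) + c.b.0))) + c.b.0 | -c-> m3, -d-> m4
  m3 = b.0 | -b-> m5
  m4 = 0 + (rec X. b.d.(d.(0 + X) + c.b.0)) | -b-> m1
  m5 = 0 | (no moves)
Reachable graph of Q (6 states):
  n0 = rec X. b.(d.(d.(0 + X) + c.b.0) + 0) | -b-> n1
  n1 = d.(d.(0 + (rec X. b.(d.(d.(0 + X) + c.b.0) + 0))) + c.b.0) + 0 | -d-> n2
  n2 = d.(0 + (rec X. b.(d.(d.(0 + X) + c.b.0) + 0))) + c.b.0 | -c-> n3, -d-> n4
  n3 = b.0 | -b-> n5
  n4 = 0 + (rec X. b.(d.(d.(0 + X) + c.b.0) + 0)) | -b-> n1
  n5 = 0 | (no moves)
Partition-refinement fixed point:
  B0 = {m0, m4, n0, n4}
  B1 = {m1, n1}
  B2 = {m2, n2}
  B3 = {m3, n3}
  B4 = {m5, n5}
m0 ∈ B0, n0 ∈ B0 → same block
Bisimilar ⇒ trace-equivalent.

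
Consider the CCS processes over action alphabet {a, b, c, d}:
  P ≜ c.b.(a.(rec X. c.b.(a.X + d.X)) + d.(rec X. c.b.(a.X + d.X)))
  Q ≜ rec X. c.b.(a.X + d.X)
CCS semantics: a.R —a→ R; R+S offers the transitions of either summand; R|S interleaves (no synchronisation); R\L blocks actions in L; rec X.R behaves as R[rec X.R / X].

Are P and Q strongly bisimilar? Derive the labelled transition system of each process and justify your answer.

Reachable graph of P (4 states):
  s0 = c.b.(a.(rec X. c.b.(a.X + d.X)) + d.(rec X. c.b.(a.X + d.X))) → -c-> s1
  s1 = b.(a.(rec X. c.b.(a.X + d.X)) + d.(rec X. c.b.(a.X + d.X))) → -b-> s2
  s2 = a.(rec X. c.b.(a.X + d.X)) + d.(rec X. c.b.(a.X + d.X)) → -a-> s3, -d-> s3
  s3 = rec X. c.b.(a.X + d.X) → -c-> s1
Reachable graph of Q (3 states):
  t0 = rec X. c.b.(a.X + d.X) → -c-> t1
  t1 = b.(a.(rec X. c.b.(a.X + d.X)) + d.(rec X. c.b.(a.X + d.X))) → -b-> t2
  t2 = a.(rec X. c.b.(a.X + d.X)) + d.(rec X. c.b.(a.X + d.X)) → -a-> t0, -d-> t0
Partition-refinement fixed point:
  B0 = {s0, s3, t0}
  B1 = {s1, t1}
  B2 = {s2, t2}
s0 ∈ B0, t0 ∈ B0 → same block

P ~ Q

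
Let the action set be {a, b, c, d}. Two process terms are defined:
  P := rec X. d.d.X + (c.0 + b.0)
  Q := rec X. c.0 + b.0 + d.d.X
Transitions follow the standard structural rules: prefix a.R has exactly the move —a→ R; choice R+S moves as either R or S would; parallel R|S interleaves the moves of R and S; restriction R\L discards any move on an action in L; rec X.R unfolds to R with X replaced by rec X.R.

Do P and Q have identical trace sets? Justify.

YES

LTS(P): 3 reachable states
  m0 = rec X. d.d.X + (c.0 + b.0) :: =b=> m1, =c=> m1, =d=> m2
  m1 = 0 :: (no moves)
  m2 = d.(rec X. d.d.X + (c.0 + b.0)) :: =d=> m0
LTS(Q): 3 reachable states
  n0 = rec X. c.0 + b.0 + d.d.X :: =b=> n1, =c=> n1, =d=> n2
  n1 = 0 :: (no moves)
  n2 = d.(rec X. c.0 + b.0 + d.d.X) :: =d=> n0
Coarsest stable partition (strong bisimilarity classes):
  B0 = {m0, n0}
  B1 = {m1, n1}
  B2 = {m2, n2}
m0 ∈ B0, n0 ∈ B0 → same block
Bisimilar ⇒ trace-equivalent.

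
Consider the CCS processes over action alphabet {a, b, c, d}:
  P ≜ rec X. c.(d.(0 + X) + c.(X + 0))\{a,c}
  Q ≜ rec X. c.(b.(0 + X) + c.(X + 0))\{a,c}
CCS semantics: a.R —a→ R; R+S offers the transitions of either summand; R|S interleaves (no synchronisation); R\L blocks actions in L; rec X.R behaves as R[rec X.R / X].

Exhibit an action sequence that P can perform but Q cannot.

cd

P's transition system — 3 states:
  u0 = rec X. c.(d.(0 + X) + c.(X + 0))\{a,c} :: =c=> u1
  u1 = (d.(0 + (rec X. c.(d.(0 + X) + c.(X + 0))\{a,c})) + c.((rec X. c.(d.(0 + X) + c.(X + 0))\{a,c}) + 0))\{a,c} :: =d=> u2
  u2 = (0 + (rec X. c.(d.(0 + X) + c.(X + 0))\{a,c}))\{a,c} :: stopped
Q's transition system — 3 states:
  v0 = rec X. c.(b.(0 + X) + c.(X + 0))\{a,c} :: =c=> v1
  v1 = (b.(0 + (rec X. c.(b.(0 + X) + c.(X + 0))\{a,c})) + c.((rec X. c.(b.(0 + X) + c.(X + 0))\{a,c}) + 0))\{a,c} :: =b=> v2
  v2 = (0 + (rec X. c.(b.(0 + X) + c.(X + 0))\{a,c}))\{a,c} :: stopped
Trace ⟨cd⟩ through P, begin at {u0}:
  after c @ step 1: {u1}
  after d @ step 2: {u2}
  — P admits the full trace.
Trace ⟨cd⟩ through Q, begin at {v0}:
  after c @ step 1: {v1}
  after d @ step 2: no successor for Q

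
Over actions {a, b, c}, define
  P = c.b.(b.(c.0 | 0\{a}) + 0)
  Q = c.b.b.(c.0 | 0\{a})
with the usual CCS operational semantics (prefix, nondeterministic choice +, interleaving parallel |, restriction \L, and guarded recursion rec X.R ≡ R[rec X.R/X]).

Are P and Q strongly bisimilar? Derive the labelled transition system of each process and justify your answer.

Reachable graph of P (5 states):
  s0 = c.b.(b.(c.0 | 0\{a}) + 0) has moves --c--▸ s1
  s1 = b.(b.(c.0 | 0\{a}) + 0) has moves --b--▸ s2
  s2 = b.(c.0 | 0\{a}) + 0 has moves --b--▸ s3
  s3 = c.0 | 0\{a} has moves --c--▸ s4
  s4 = 0 | 0\{a} has moves deadlocked
Reachable graph of Q (5 states):
  t0 = c.b.b.(c.0 | 0\{a}) has moves --c--▸ t1
  t1 = b.b.(c.0 | 0\{a}) has moves --b--▸ t2
  t2 = b.(c.0 | 0\{a}) has moves --b--▸ t3
  t3 = c.0 | 0\{a} has moves --c--▸ t4
  t4 = 0 | 0\{a} has moves deadlocked
Coarsest stable partition (strong bisimilarity classes):
  B0 = {s0, t0}
  B1 = {s1, t1}
  B2 = {s2, t2}
  B3 = {s3, t3}
  B4 = {s4, t4}
s0 ∈ B0, t0 ∈ B0 → same block

YES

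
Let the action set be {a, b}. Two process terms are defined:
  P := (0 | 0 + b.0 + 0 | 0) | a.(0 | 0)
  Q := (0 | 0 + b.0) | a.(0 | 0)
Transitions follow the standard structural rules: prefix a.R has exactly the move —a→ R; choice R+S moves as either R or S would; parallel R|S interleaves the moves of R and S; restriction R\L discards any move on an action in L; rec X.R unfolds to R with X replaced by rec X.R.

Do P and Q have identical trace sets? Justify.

YES

Reachable graph of P (4 states):
  m0 = (0 | 0 + b.0 + 0 | 0) | a.(0 | 0) has moves --a--▸ m1, --b--▸ m2
  m1 = (0 | 0 + b.0 + 0 | 0) | (0 | 0) has moves --b--▸ m3
  m2 = 0 | a.(0 | 0) has moves --a--▸ m3
  m3 = 0 | (0 | 0) has moves (no moves)
Reachable graph of Q (4 states):
  n0 = (0 | 0 + b.0) | a.(0 | 0) has moves --a--▸ n1, --b--▸ n2
  n1 = (0 | 0 + b.0) | (0 | 0) has moves --b--▸ n3
  n2 = 0 | a.(0 | 0) has moves --a--▸ n3
  n3 = 0 | (0 | 0) has moves (no moves)
Partition-refinement fixed point:
  B0 = {m0, n0}
  B1 = {m2, n2}
  B2 = {m3, n3}
  B3 = {m1, n1}
m0 ∈ B0, n0 ∈ B0 → same block
Bisimilar ⇒ trace-equivalent.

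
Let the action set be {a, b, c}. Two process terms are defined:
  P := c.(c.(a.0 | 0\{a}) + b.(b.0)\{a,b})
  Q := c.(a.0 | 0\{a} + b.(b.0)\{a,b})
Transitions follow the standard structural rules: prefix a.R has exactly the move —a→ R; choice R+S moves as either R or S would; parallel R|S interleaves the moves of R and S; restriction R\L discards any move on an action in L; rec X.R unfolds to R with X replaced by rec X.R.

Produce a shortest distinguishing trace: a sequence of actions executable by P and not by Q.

Reachable graph of P (5 states):
  u0 = c.(c.(a.0 | 0\{a}) + b.(b.0)\{a,b}) :: -c-> u1
  u1 = c.(a.0 | 0\{a}) + b.(b.0)\{a,b} :: -b-> u2, -c-> u3
  u2 = (b.0)\{a,b} :: deadlocked
  u3 = a.0 | 0\{a} :: -a-> u4
  u4 = 0 | 0\{a} :: deadlocked
Reachable graph of Q (4 states):
  v0 = c.(a.0 | 0\{a} + b.(b.0)\{a,b}) :: -c-> v1
  v1 = a.0 | 0\{a} + b.(b.0)\{a,b} :: -a-> v2, -b-> v3
  v2 = 0 | 0\{a} :: deadlocked
  v3 = (b.0)\{a,b} :: deadlocked
Trace ⟨cc⟩ through P, begin at {u0}:
  [1] c ⇒ {u1}
  [2] c ⇒ {u3}
  ✓ P
Trace ⟨cc⟩ through Q, begin at {v0}:
  [1] c ⇒ {v1}
  [2] c ⇒ ∅ (Q stuck)

cc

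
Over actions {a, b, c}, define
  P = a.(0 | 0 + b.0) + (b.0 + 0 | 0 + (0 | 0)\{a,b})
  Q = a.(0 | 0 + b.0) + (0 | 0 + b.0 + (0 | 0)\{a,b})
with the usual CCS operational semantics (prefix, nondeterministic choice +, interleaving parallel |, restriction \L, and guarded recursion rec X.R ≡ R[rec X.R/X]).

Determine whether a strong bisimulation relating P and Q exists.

LTS(P): 3 reachable states
  m0 = a.(0 | 0 + b.0) + (b.0 + 0 | 0 + (0 | 0)\{a,b}) has moves -a-> m1, -b-> m2
  m1 = 0 | 0 + b.0 has moves -b-> m2
  m2 = 0 has moves (no moves)
LTS(Q): 3 reachable states
  n0 = a.(0 | 0 + b.0) + (0 | 0 + b.0 + (0 | 0)\{a,b}) has moves -a-> n1, -b-> n2
  n1 = 0 | 0 + b.0 has moves -b-> n2
  n2 = 0 has moves (no moves)
Coarsest stable partition (strong bisimilarity classes):
  B0 = {m0, n0}
  B1 = {m1, n1}
  B2 = {m2, n2}
m0 ∈ B0, n0 ∈ B0 → same block

P ~ Q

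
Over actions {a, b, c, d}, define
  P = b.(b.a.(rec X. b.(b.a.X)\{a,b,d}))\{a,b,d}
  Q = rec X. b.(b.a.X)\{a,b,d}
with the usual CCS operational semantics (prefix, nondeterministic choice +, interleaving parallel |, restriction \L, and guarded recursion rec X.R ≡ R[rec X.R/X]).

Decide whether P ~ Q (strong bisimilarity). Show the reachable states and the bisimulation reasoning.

bisimilar

P's transition system — 2 states:
  m0 = b.(b.a.(rec X. b.(b.a.X)\{a,b,d}))\{a,b,d} → =b=> m1
  m1 = (b.a.(rec X. b.(b.a.X)\{a,b,d}))\{a,b,d} → (no moves)
Q's transition system — 2 states:
  n0 = rec X. b.(b.a.X)\{a,b,d} → =b=> n1
  n1 = (b.a.(rec X. b.(b.a.X)\{a,b,d}))\{a,b,d} → (no moves)
Coarsest stable partition (strong bisimilarity classes):
  B0 = {m0, n0}
  B1 = {m1, n1}
m0 ∈ B0, n0 ∈ B0 → same block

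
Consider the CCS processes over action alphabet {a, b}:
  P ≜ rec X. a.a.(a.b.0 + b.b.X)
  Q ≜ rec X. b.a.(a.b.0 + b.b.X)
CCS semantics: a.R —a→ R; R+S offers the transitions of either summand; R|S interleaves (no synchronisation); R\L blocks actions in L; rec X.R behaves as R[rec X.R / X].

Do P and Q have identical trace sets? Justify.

Reachable graph of P (6 states):
  p0 = rec X. a.a.(a.b.0 + b.b.X) → =a=> p1
  p1 = a.(a.b.0 + b.b.(rec X. a.a.(a.b.0 + b.b.X))) → =a=> p2
  p2 = a.b.0 + b.b.(rec X. a.a.(a.b.0 + b.b.X)) → =a=> p3, =b=> p4
  p3 = b.0 → =b=> p5
  p4 = b.(rec X. a.a.(a.b.0 + b.b.X)) → =b=> p0
  p5 = 0 → ·
Reachable graph of Q (6 states):
  q0 = rec X. b.a.(a.b.0 + b.b.X) → =b=> q1
  q1 = a.(a.b.0 + b.b.(rec X. b.a.(a.b.0 + b.b.X))) → =a=> q2
  q2 = a.b.0 + b.b.(rec X. b.a.(a.b.0 + b.b.X)) → =a=> q3, =b=> q4
  q3 = b.0 → =b=> q5
  q4 = b.(rec X. b.a.(a.b.0 + b.b.X)) → =b=> q0
  q5 = 0 → ·
Trace ⟨a⟩ through P, begin at {p0}:
  after a @ step 1: {p1}
  P completes σ.
Trace ⟨a⟩ through Q, begin at {q0}:
  after a @ step 1: no successor for Q

trace-distinct — witness ⟨a⟩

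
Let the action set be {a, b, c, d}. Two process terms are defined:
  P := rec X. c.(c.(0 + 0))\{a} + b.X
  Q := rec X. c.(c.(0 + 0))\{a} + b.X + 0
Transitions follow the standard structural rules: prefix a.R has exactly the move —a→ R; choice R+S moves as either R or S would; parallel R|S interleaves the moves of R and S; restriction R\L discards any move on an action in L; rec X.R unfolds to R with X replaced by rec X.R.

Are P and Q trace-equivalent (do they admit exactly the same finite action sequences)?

Reachable graph of P (3 states):
  u0 = rec X. c.(c.(0 + 0))\{a} + b.X → -b-> u0, -c-> u1
  u1 = (c.(0 + 0))\{a} → -c-> u2
  u2 = (0 + 0)\{a} → stopped
Reachable graph of Q (3 states):
  v0 = rec X. c.(c.(0 + 0))\{a} + b.X + 0 → -b-> v0, -c-> v1
  v1 = (c.(0 + 0))\{a} → -c-> v2
  v2 = (0 + 0)\{a} → stopped
Coarsest stable partition (strong bisimilarity classes):
  B0 = {u0, v0}
  B1 = {u1, v1}
  B2 = {u2, v2}
u0 ∈ B0, v0 ∈ B0 → same block
Bisimilar ⇒ trace-equivalent.

traces(P) = traces(Q)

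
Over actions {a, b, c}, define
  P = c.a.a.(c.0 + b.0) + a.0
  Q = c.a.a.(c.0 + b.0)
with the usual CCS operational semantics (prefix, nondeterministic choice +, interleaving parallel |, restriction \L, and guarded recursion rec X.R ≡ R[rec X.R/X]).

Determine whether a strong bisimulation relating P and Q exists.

P's transition system — 5 states:
  u0 = c.a.a.(c.0 + b.0) + a.0 :: -a-> u1, -c-> u2
  u1 = 0 :: (no moves)
  u2 = a.a.(c.0 + b.0) :: -a-> u3
  u3 = a.(c.0 + b.0) :: -a-> u4
  u4 = c.0 + b.0 :: -b-> u1, -c-> u1
Q's transition system — 5 states:
  v0 = c.a.a.(c.0 + b.0) :: -c-> v1
  v1 = a.a.(c.0 + b.0) :: -a-> v2
  v2 = a.(c.0 + b.0) :: -a-> v3
  v3 = c.0 + b.0 :: -b-> v4, -c-> v4
  v4 = 0 :: (no moves)
Partition-refinement fixed point:
  B0 = {u0}
  B1 = {u1, v4}
  B2 = {u2, v1}
  B3 = {u3, v2}
  B4 = {u4, v3}
  B5 = {v0}
u0 ∈ B0, v0 ∈ B5 → different blocks

NO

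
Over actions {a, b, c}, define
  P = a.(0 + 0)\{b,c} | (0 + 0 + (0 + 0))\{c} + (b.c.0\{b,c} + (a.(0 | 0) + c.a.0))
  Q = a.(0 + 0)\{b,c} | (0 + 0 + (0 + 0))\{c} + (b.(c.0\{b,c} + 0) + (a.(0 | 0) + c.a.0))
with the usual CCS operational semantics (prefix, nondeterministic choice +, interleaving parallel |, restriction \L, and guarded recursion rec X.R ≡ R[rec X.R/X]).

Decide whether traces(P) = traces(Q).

LTS(P): 7 reachable states
  p0 = a.(0 + 0)\{b,c} | (0 + 0 + (0 + 0))\{c} + (b.c.0\{b,c} + (a.(0 | 0) + c.a.0)) | --a--▸ p1, --a--▸ p2, --b--▸ p3, --c--▸ p4
  p1 = (0 + 0)\{b,c} | (0 + 0 + (0 + 0))\{c} | ·
  p2 = 0 | 0 | ·
  p3 = c.0\{b,c} | --c--▸ p5
  p4 = a.0 | --a--▸ p6
  p5 = 0\{b,c} | ·
  p6 = 0 | ·
LTS(Q): 7 reachable states
  q0 = a.(0 + 0)\{b,c} | (0 + 0 + (0 + 0))\{c} + (b.(c.0\{b,c} + 0) + (a.(0 | 0) + c.a.0)) | --a--▸ q1, --a--▸ q2, --b--▸ q3, --c--▸ q4
  q1 = (0 + 0)\{b,c} | (0 + 0 + (0 + 0))\{c} | ·
  q2 = 0 | 0 | ·
  q3 = c.0\{b,c} + 0 | --c--▸ q5
  q4 = a.0 | --a--▸ q6
  q5 = 0\{b,c} | ·
  q6 = 0 | ·
Bisimilarity quotient blocks:
  B0 = {p0, q0}
  B1 = {p1, p2, p5, p6, q1, q2, q5, q6}
  B2 = {p4, q4}
  B3 = {p3, q3}
p0 ∈ B0, q0 ∈ B0 → same block
Bisimilar ⇒ trace-equivalent.

traces(P) = traces(Q)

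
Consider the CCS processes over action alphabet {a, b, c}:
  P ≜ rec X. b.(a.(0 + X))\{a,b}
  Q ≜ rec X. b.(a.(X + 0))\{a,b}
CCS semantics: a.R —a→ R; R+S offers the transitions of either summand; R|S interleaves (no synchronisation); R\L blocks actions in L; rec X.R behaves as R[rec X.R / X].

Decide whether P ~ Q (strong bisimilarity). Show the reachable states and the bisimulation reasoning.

YES

LTS(P): 2 reachable states
  m0 = rec X. b.(a.(0 + X))\{a,b} | -b-> m1
  m1 = (a.(0 + (rec X. b.(a.(0 + X))\{a,b})))\{a,b} | ·
LTS(Q): 2 reachable states
  n0 = rec X. b.(a.(X + 0))\{a,b} | -b-> n1
  n1 = (a.((rec X. b.(a.(X + 0))\{a,b}) + 0))\{a,b} | ·
Bisimilarity quotient blocks:
  B0 = {m0, n0}
  B1 = {m1, n1}
m0 ∈ B0, n0 ∈ B0 → same block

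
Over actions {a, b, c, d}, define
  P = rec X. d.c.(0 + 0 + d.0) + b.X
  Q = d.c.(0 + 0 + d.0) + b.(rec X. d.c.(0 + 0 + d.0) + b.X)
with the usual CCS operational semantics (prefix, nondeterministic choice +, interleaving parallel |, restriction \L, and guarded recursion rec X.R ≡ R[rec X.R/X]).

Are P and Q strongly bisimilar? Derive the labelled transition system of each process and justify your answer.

LTS(P): 4 reachable states
  p0 = rec X. d.c.(0 + 0 + d.0) + b.X has moves --b--▸ p0, --d--▸ p1
  p1 = c.(0 + 0 + d.0) has moves --c--▸ p2
  p2 = 0 + 0 + d.0 has moves --d--▸ p3
  p3 = 0 has moves (no moves)
LTS(Q): 5 reachable states
  q0 = d.c.(0 + 0 + d.0) + b.(rec X. d.c.(0 + 0 + d.0) + b.X) has moves --b--▸ q1, --d--▸ q2
  q1 = rec X. d.c.(0 + 0 + d.0) + b.X has moves --b--▸ q1, --d--▸ q2
  q2 = c.(0 + 0 + d.0) has moves --c--▸ q3
  q3 = 0 + 0 + d.0 has moves --d--▸ q4
  q4 = 0 has moves (no moves)
Coarsest stable partition (strong bisimilarity classes):
  B0 = {p0, q0, q1}
  B1 = {p1, q2}
  B2 = {p2, q3}
  B3 = {p3, q4}
p0 ∈ B0, q0 ∈ B0 → same block

P ~ Q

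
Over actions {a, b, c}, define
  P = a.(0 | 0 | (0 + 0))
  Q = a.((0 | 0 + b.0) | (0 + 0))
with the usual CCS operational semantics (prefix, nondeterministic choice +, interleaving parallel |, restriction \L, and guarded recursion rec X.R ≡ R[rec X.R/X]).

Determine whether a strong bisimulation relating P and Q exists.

P's transition system — 2 states:
  s0 = a.(0 | 0 | (0 + 0)) | --a--▸ s1
  s1 = 0 | 0 | (0 + 0) | stopped
Q's transition system — 3 states:
  t0 = a.((0 | 0 + b.0) | (0 + 0)) | --a--▸ t1
  t1 = (0 | 0 + b.0) | (0 + 0) | --b--▸ t2
  t2 = 0 | (0 + 0) | stopped
Bisimilarity quotient blocks:
  B0 = {s0}
  B1 = {s1, t2}
  B2 = {t0}
  B3 = {t1}
s0 ∈ B0, t0 ∈ B2 → different blocks

not bisimilar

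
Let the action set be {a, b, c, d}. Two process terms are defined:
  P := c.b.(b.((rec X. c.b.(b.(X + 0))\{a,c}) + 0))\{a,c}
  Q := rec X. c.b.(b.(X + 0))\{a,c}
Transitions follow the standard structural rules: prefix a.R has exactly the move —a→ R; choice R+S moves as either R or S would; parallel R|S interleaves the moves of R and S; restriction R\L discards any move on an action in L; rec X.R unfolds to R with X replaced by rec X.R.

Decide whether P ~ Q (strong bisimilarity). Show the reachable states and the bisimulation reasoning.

YES

LTS(P): 4 reachable states
  p0 = c.b.(b.((rec X. c.b.(b.(X + 0))\{a,c}) + 0))\{a,c} :: -c-> p1
  p1 = b.(b.((rec X. c.b.(b.(X + 0))\{a,c}) + 0))\{a,c} :: -b-> p2
  p2 = (b.((rec X. c.b.(b.(X + 0))\{a,c}) + 0))\{a,c} :: -b-> p3
  p3 = ((rec X. c.b.(b.(X + 0))\{a,c}) + 0)\{a,c} :: ∅
LTS(Q): 4 reachable states
  q0 = rec X. c.b.(b.(X + 0))\{a,c} :: -c-> q1
  q1 = b.(b.((rec X. c.b.(b.(X + 0))\{a,c}) + 0))\{a,c} :: -b-> q2
  q2 = (b.((rec X. c.b.(b.(X + 0))\{a,c}) + 0))\{a,c} :: -b-> q3
  q3 = ((rec X. c.b.(b.(X + 0))\{a,c}) + 0)\{a,c} :: ∅
Bisimilarity quotient blocks:
  B0 = {p0, q0}
  B1 = {p1, q1}
  B2 = {p2, q2}
  B3 = {p3, q3}
p0 ∈ B0, q0 ∈ B0 → same block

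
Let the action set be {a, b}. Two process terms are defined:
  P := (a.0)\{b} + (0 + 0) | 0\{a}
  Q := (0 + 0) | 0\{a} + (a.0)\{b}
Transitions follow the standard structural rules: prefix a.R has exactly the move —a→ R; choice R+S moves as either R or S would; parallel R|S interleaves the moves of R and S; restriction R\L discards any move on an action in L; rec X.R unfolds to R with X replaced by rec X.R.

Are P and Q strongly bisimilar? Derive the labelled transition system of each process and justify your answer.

YES

P's transition system — 2 states:
  u0 = (a.0)\{b} + (0 + 0) | 0\{a} | -a-> u1
  u1 = 0\{b} | deadlocked
Q's transition system — 2 states:
  v0 = (0 + 0) | 0\{a} + (a.0)\{b} | -a-> v1
  v1 = 0\{b} | deadlocked
Coarsest stable partition (strong bisimilarity classes):
  B0 = {u0, v0}
  B1 = {u1, v1}
u0 ∈ B0, v0 ∈ B0 → same block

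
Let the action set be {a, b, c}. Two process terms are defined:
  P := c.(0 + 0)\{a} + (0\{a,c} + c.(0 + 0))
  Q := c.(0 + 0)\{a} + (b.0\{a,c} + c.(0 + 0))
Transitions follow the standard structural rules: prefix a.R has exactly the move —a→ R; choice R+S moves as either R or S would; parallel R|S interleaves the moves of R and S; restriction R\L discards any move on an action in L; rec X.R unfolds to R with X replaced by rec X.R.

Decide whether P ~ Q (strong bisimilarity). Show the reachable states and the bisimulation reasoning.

P ≁ Q

LTS(P): 3 reachable states
  p0 = c.(0 + 0)\{a} + (0\{a,c} + c.(0 + 0)) ⊢ ··c··> p1, ··c··> p2
  p1 = (0 + 0)\{a} ⊢ deadlocked
  p2 = 0 + 0 ⊢ deadlocked
LTS(Q): 4 reachable states
  q0 = c.(0 + 0)\{a} + (b.0\{a,c} + c.(0 + 0)) ⊢ ··b··> q1, ··c··> q2, ··c··> q3
  q1 = 0\{a,c} ⊢ deadlocked
  q2 = (0 + 0)\{a} ⊢ deadlocked
  q3 = 0 + 0 ⊢ deadlocked
Bisimilarity quotient blocks:
  B0 = {p0}
  B1 = {p1, p2, q1, q2, q3}
  B2 = {q0}
p0 ∈ B0, q0 ∈ B2 → different blocks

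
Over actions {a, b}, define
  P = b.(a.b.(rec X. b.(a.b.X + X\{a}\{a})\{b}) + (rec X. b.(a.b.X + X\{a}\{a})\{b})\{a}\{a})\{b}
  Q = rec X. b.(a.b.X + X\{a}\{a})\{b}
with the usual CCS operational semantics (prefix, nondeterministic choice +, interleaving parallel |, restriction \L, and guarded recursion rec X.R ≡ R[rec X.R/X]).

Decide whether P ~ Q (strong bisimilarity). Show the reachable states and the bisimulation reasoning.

LTS(P): 3 reachable states
  m0 = b.(a.b.(rec X. b.(a.b.X + X\{a}\{a})\{b}) + (rec X. b.(a.b.X + X\{a}\{a})\{b})\{a}\{a})\{b} ⊢ ··b··> m1
  m1 = (a.b.(rec X. b.(a.b.X + X\{a}\{a})\{b}) + (rec X. b.(a.b.X + X\{a}\{a})\{b})\{a}\{a})\{b} ⊢ ··a··> m2
  m2 = (b.(rec X. b.(a.b.X + X\{a}\{a})\{b}))\{b} ⊢ deadlocked
LTS(Q): 3 reachable states
  n0 = rec X. b.(a.b.X + X\{a}\{a})\{b} ⊢ ··b··> n1
  n1 = (a.b.(rec X. b.(a.b.X + X\{a}\{a})\{b}) + (rec X. b.(a.b.X + X\{a}\{a})\{b})\{a}\{a})\{b} ⊢ ··a··> n2
  n2 = (b.(rec X. b.(a.b.X + X\{a}\{a})\{b}))\{b} ⊢ deadlocked
Bisimilarity quotient blocks:
  B0 = {m0, n0}
  B1 = {m1, n1}
  B2 = {m2, n2}
m0 ∈ B0, n0 ∈ B0 → same block

P ~ Q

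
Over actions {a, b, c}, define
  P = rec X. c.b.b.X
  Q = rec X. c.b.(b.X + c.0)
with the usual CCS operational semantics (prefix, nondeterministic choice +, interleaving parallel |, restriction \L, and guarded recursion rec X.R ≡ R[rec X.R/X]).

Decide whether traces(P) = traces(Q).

NO — witness ⟨cbc⟩

LTS(P): 3 reachable states
  u0 = rec X. c.b.b.X ⊢ =c=> u1
  u1 = b.b.(rec X. c.b.b.X) ⊢ =b=> u2
  u2 = b.(rec X. c.b.b.X) ⊢ =b=> u0
LTS(Q): 4 reachable states
  v0 = rec X. c.b.(b.X + c.0) ⊢ =c=> v1
  v1 = b.(b.(rec X. c.b.(b.X + c.0)) + c.0) ⊢ =b=> v2
  v2 = b.(rec X. c.b.(b.X + c.0)) + c.0 ⊢ =b=> v0, =c=> v3
  v3 = 0 ⊢ stopped
Trace ⟨cbc⟩ through Q, begin at {v0}:
  step 1 (c): {v1}
  step 2 (b): {v2}
  step 3 (c): {v3}
  Q completes σ.
Trace ⟨cbc⟩ through P, begin at {u0}:
  step 1 (c): {u1}
  step 2 (b): {u2}
  step 3 (c): ∅  — P cannot continue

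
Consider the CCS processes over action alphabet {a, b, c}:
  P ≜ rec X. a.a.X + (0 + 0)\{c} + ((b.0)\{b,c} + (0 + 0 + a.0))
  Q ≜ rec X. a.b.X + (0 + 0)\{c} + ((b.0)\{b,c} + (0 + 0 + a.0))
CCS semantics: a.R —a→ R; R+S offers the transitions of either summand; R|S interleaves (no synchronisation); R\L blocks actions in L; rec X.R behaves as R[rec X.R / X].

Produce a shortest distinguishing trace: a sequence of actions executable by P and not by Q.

LTS(P): 3 reachable states
  s0 = rec X. a.a.X + (0 + 0)\{c} + ((b.0)\{b,c} + (0 + 0 + a.0)) → -a-> s1, -a-> s2
  s1 = 0 → (no moves)
  s2 = a.(rec X. a.a.X + (0 + 0)\{c} + ((b.0)\{b,c} + (0 + 0 + a.0))) → -a-> s0
LTS(Q): 3 reachable states
  t0 = rec X. a.b.X + (0 + 0)\{c} + ((b.0)\{b,c} + (0 + 0 + a.0)) → -a-> t1, -a-> t2
  t1 = 0 → (no moves)
  t2 = b.(rec X. a.b.X + (0 + 0)\{c} + ((b.0)\{b,c} + (0 + 0 + a.0))) → -b-> t0
Trace ⟨aa⟩ through P, begin at {s0}:
  [1] a ⇒ {s1, s2}
  [2] a ⇒ {s0}
  — P admits the full trace.
Trace ⟨aa⟩ through Q, begin at {t0}:
  [1] a ⇒ {t1, t2}
  [2] a ⇒ ∅  — Q cannot continue

aa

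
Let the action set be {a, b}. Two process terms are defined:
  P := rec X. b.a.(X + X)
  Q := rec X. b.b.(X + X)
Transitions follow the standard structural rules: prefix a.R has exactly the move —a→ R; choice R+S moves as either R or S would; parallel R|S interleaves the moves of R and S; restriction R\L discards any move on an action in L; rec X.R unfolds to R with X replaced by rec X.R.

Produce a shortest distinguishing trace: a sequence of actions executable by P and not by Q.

ba

Reachable graph of P (3 states):
  m0 = rec X. b.a.(X + X) has moves --b--▸ m1
  m1 = a.((rec X. b.a.(X + X)) + (rec X. b.a.(X + X))) has moves --a--▸ m2
  m2 = (rec X. b.a.(X + X)) + (rec X. b.a.(X + X)) has moves --b--▸ m1
Reachable graph of Q (3 states):
  n0 = rec X. b.b.(X + X) has moves --b--▸ n1
  n1 = b.((rec X. b.b.(X + X)) + (rec X. b.b.(X + X))) has moves --b--▸ n2
  n2 = (rec X. b.b.(X + X)) + (rec X. b.b.(X + X)) has moves --b--▸ n1
Trace ⟨ba⟩ through P, begin at {m0}:
  [1] b ⇒ {m1}
  [2] a ⇒ {m2}
  — P admits the full trace.
Trace ⟨ba⟩ through Q, begin at {n0}:
  [1] b ⇒ {n1}
  [2] a ⇒ ∅  — Q cannot continue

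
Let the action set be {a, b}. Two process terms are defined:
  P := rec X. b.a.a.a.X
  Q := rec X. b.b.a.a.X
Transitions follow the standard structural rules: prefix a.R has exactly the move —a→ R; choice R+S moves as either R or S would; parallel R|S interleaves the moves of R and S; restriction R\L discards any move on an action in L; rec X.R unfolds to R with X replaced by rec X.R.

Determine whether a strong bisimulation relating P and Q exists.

P's transition system — 4 states:
  u0 = rec X. b.a.a.a.X has moves --b--▸ u1
  u1 = a.a.a.(rec X. b.a.a.a.X) has moves --a--▸ u2
  u2 = a.a.(rec X. b.a.a.a.X) has moves --a--▸ u3
  u3 = a.(rec X. b.a.a.a.X) has moves --a--▸ u0
Q's transition system — 4 states:
  v0 = rec X. b.b.a.a.X has moves --b--▸ v1
  v1 = b.a.a.(rec X. b.b.a.a.X) has moves --b--▸ v2
  v2 = a.a.(rec X. b.b.a.a.X) has moves --a--▸ v3
  v3 = a.(rec X. b.b.a.a.X) has moves --a--▸ v0
Bisimilarity quotient blocks:
  B0 = {u0}
  B1 = {u1}
  B2 = {u2}
  B3 = {u3}
  B4 = {v0}
  B5 = {v1}
  B6 = {v2}
  B7 = {v3}
u0 ∈ B0, v0 ∈ B4 → different blocks

P ≁ Q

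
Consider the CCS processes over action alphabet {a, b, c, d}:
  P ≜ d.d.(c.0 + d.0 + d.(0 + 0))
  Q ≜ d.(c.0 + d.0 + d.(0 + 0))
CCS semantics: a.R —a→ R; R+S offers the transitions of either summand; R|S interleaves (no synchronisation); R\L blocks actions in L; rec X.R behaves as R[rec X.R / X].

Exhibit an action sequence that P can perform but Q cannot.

ddc

LTS(P): 5 reachable states
  p0 = d.d.(c.0 + d.0 + d.(0 + 0)) → =d=> p1
  p1 = d.(c.0 + d.0 + d.(0 + 0)) → =d=> p2
  p2 = c.0 + d.0 + d.(0 + 0) → =c=> p3, =d=> p3, =d=> p4
  p3 = 0 → ·
  p4 = 0 + 0 → ·
LTS(Q): 4 reachable states
  q0 = d.(c.0 + d.0 + d.(0 + 0)) → =d=> q1
  q1 = c.0 + d.0 + d.(0 + 0) → =c=> q2, =d=> q2, =d=> q3
  q2 = 0 → ·
  q3 = 0 + 0 → ·
Run σ = ⟨ddc⟩ on P: start {p0}
  after d @ step 1: {p1}
  after d @ step 2: {p2}
  after c @ step 3: {p3}
  — P admits the full trace.
Run σ = ⟨ddc⟩ on Q: start {q0}
  after d @ step 1: {q1}
  after d @ step 2: {q2, q3}
  after c @ step 3: no successor for Q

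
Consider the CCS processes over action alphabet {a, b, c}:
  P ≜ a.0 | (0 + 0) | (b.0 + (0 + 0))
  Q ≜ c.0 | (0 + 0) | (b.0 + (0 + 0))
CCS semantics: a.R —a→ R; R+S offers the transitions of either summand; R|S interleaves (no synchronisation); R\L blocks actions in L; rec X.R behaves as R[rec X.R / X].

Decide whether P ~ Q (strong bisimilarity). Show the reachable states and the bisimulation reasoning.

Reachable graph of P (4 states):
  u0 = a.0 | (0 + 0) | (b.0 + (0 + 0)) ⊢ -a-> u1, -b-> u2
  u1 = 0 | (0 + 0) | (b.0 + (0 + 0)) ⊢ -b-> u3
  u2 = a.0 | (0 + 0) | 0 ⊢ -a-> u3
  u3 = 0 | (0 + 0) | 0 ⊢ ∅
Reachable graph of Q (4 states):
  v0 = c.0 | (0 + 0) | (b.0 + (0 + 0)) ⊢ -b-> v1, -c-> v2
  v1 = c.0 | (0 + 0) | 0 ⊢ -c-> v3
  v2 = 0 | (0 + 0) | (b.0 + (0 + 0)) ⊢ -b-> v3
  v3 = 0 | (0 + 0) | 0 ⊢ ∅
Coarsest stable partition (strong bisimilarity classes):
  B0 = {u0}
  B1 = {u1, v2}
  B2 = {u3, v3}
  B3 = {u2}
  B4 = {v0}
  B5 = {v1}
u0 ∈ B0, v0 ∈ B4 → different blocks

P ≁ Q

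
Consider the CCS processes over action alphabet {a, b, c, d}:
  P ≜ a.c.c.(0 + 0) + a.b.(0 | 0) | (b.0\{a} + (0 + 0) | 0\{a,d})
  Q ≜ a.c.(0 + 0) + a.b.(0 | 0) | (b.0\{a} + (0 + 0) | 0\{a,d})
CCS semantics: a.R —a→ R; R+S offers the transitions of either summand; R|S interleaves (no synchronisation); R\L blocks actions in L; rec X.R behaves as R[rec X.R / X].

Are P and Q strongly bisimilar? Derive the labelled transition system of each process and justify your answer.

LTS(P): 9 reachable states
  u0 = a.c.c.(0 + 0) + a.b.(0 | 0) | (b.0\{a} + (0 + 0) | 0\{a,d}) → —a→ u1, —a→ u2, —b→ u3
  u1 = b.(0 | 0) | (b.0\{a} + (0 + 0) | 0\{a,d}) → —b→ u4, —b→ u5
  u2 = c.c.(0 + 0) → —c→ u6
  u3 = a.b.(0 | 0) | 0\{a} → —a→ u5
  u4 = 0 | 0 | (b.0\{a} + (0 + 0) | 0\{a,d}) → —b→ u7
  u5 = b.(0 | 0) | 0\{a} → —b→ u7
  u6 = c.(0 + 0) → —c→ u8
  u7 = 0 | 0 | 0\{a} → ∅
  u8 = 0 + 0 → ∅
LTS(Q): 8 reachable states
  v0 = a.c.(0 + 0) + a.b.(0 | 0) | (b.0\{a} + (0 + 0) | 0\{a,d}) → —a→ v1, —a→ v2, —b→ v3
  v1 = b.(0 | 0) | (b.0\{a} + (0 + 0) | 0\{a,d}) → —b→ v4, —b→ v5
  v2 = c.(0 + 0) → —c→ v6
  v3 = a.b.(0 | 0) | 0\{a} → —a→ v5
  v4 = 0 | 0 | (b.0\{a} + (0 + 0) | 0\{a,d}) → —b→ v7
  v5 = b.(0 | 0) | 0\{a} → —b→ v7
  v6 = 0 + 0 → ∅
  v7 = 0 | 0 | 0\{a} → ∅
Coarsest stable partition (strong bisimilarity classes):
  B0 = {u0}
  B1 = {u1, v1}
  B2 = {u4, u5, v4, v5}
  B3 = {u7, u8, v6, v7}
  B4 = {u3, v3}
  B5 = {u2}
  B6 = {u6, v2}
  B7 = {v0}
u0 ∈ B0, v0 ∈ B7 → different blocks

P ≁ Q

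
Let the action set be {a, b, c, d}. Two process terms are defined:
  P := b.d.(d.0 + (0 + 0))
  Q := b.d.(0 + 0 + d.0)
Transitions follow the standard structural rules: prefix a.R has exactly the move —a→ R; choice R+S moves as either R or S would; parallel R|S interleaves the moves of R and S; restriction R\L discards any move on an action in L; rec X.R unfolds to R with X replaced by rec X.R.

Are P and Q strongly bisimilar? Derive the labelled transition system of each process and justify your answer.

P ~ Q

P's transition system — 4 states:
  u0 = b.d.(d.0 + (0 + 0)) | ··b··> u1
  u1 = d.(d.0 + (0 + 0)) | ··d··> u2
  u2 = d.0 + (0 + 0) | ··d··> u3
  u3 = 0 | stopped
Q's transition system — 4 states:
  v0 = b.d.(0 + 0 + d.0) | ··b··> v1
  v1 = d.(0 + 0 + d.0) | ··d··> v2
  v2 = 0 + 0 + d.0 | ··d··> v3
  v3 = 0 | stopped
Partition-refinement fixed point:
  B0 = {u0, v0}
  B1 = {u1, v1}
  B2 = {u2, v2}
  B3 = {u3, v3}
u0 ∈ B0, v0 ∈ B0 → same block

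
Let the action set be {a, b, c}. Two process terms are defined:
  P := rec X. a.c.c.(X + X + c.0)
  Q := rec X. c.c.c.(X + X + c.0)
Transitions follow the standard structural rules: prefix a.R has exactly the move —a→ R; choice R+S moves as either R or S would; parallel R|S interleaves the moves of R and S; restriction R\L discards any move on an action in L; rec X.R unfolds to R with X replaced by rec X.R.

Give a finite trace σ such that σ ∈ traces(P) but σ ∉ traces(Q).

P's transition system — 5 states:
  p0 = rec X. a.c.c.(X + X + c.0) :: —a→ p1
  p1 = c.c.((rec X. a.c.c.(X + X + c.0)) + (rec X. a.c.c.(X + X + c.0)) + c.0) :: —c→ p2
  p2 = c.((rec X. a.c.c.(X + X + c.0)) + (rec X. a.c.c.(X + X + c.0)) + c.0) :: —c→ p3
  p3 = (rec X. a.c.c.(X + X + c.0)) + (rec X. a.c.c.(X + X + c.0)) + c.0 :: —a→ p1, —c→ p4
  p4 = 0 :: (no moves)
Q's transition system — 5 states:
  q0 = rec X. c.c.c.(X + X + c.0) :: —c→ q1
  q1 = c.c.((rec X. c.c.c.(X + X + c.0)) + (rec X. c.c.c.(X + X + c.0)) + c.0) :: —c→ q2
  q2 = c.((rec X. c.c.c.(X + X + c.0)) + (rec X. c.c.c.(X + X + c.0)) + c.0) :: —c→ q3
  q3 = (rec X. c.c.c.(X + X + c.0)) + (rec X. c.c.c.(X + X + c.0)) + c.0 :: —c→ q1, —c→ q4
  q4 = 0 :: (no moves)
Trace ⟨a⟩ through P, begin at {p0}:
  step 1 (a): {p1}
  ✓ P
Trace ⟨a⟩ through Q, begin at {q0}:
  step 1 (a): ∅ (Q stuck)

a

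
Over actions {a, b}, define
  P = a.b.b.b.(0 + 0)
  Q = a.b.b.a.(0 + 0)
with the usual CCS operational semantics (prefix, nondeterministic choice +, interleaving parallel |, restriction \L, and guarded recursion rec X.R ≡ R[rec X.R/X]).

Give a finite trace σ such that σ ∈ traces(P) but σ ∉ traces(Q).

abbb

Reachable graph of P (5 states):
  u0 = a.b.b.b.(0 + 0) ⊢ —a→ u1
  u1 = b.b.b.(0 + 0) ⊢ —b→ u2
  u2 = b.b.(0 + 0) ⊢ —b→ u3
  u3 = b.(0 + 0) ⊢ —b→ u4
  u4 = 0 + 0 ⊢ deadlocked
Reachable graph of Q (5 states):
  v0 = a.b.b.a.(0 + 0) ⊢ —a→ v1
  v1 = b.b.a.(0 + 0) ⊢ —b→ v2
  v2 = b.a.(0 + 0) ⊢ —b→ v3
  v3 = a.(0 + 0) ⊢ —a→ v4
  v4 = 0 + 0 ⊢ deadlocked
Executing abbb from P (initial set {u0}):
  [1] a ⇒ {u1}
  [2] b ⇒ {u2}
  [3] b ⇒ {u3}
  [4] b ⇒ {u4}
  P completes σ.
Executing abbb from Q (initial set {v0}):
  [1] a ⇒ {v1}
  [2] b ⇒ {v2}
  [3] b ⇒ {v3}
  [4] b ⇒ ∅  — Q cannot continue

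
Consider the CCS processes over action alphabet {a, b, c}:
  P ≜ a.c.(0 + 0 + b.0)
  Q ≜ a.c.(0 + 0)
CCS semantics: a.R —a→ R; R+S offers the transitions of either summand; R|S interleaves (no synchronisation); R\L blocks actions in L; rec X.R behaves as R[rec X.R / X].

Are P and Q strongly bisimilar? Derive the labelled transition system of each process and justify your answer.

P's transition system — 4 states:
  m0 = a.c.(0 + 0 + b.0) → --a--▸ m1
  m1 = c.(0 + 0 + b.0) → --c--▸ m2
  m2 = 0 + 0 + b.0 → --b--▸ m3
  m3 = 0 → ∅
Q's transition system — 3 states:
  n0 = a.c.(0 + 0) → --a--▸ n1
  n1 = c.(0 + 0) → --c--▸ n2
  n2 = 0 + 0 → ∅
Partition-refinement fixed point:
  B0 = {m0}
  B1 = {m1}
  B2 = {m2}
  B3 = {m3, n2}
  B4 = {n0}
  B5 = {n1}
m0 ∈ B0, n0 ∈ B4 → different blocks

NO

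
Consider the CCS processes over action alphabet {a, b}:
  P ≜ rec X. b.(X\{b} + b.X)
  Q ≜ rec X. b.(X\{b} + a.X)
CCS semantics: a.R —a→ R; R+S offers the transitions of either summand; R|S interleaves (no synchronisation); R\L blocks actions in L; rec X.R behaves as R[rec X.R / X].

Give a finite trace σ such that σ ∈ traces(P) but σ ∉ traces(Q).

P's transition system — 2 states:
  m0 = rec X. b.(X\{b} + b.X) :: =b=> m1
  m1 = (rec X. b.(X\{b} + b.X))\{b} + b.(rec X. b.(X\{b} + b.X)) :: =b=> m0
Q's transition system — 2 states:
  n0 = rec X. b.(X\{b} + a.X) :: =b=> n1
  n1 = (rec X. b.(X\{b} + a.X))\{b} + a.(rec X. b.(X\{b} + a.X)) :: =a=> n0
Trace ⟨bb⟩ through P, begin at {m0}:
  step 1 (b): {m1}
  step 2 (b): {m0}
  — P admits the full trace.
Trace ⟨bb⟩ through Q, begin at {n0}:
  step 1 (b): {n1}
  step 2 (b): ∅  — Q cannot continue

bb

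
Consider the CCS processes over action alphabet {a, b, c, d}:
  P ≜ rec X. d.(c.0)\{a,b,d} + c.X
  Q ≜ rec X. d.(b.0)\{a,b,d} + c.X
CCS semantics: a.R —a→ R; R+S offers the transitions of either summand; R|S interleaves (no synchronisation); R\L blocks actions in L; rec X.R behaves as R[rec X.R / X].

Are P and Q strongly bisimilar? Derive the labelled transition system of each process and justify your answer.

P ≁ Q

P's transition system — 3 states:
  s0 = rec X. d.(c.0)\{a,b,d} + c.X has moves =c=> s0, =d=> s1
  s1 = (c.0)\{a,b,d} has moves =c=> s2
  s2 = 0\{a,b,d} has moves ·
Q's transition system — 2 states:
  t0 = rec X. d.(b.0)\{a,b,d} + c.X has moves =c=> t0, =d=> t1
  t1 = (b.0)\{a,b,d} has moves ·
Coarsest stable partition (strong bisimilarity classes):
  B0 = {s0}
  B1 = {s1}
  B2 = {s2, t1}
  B3 = {t0}
s0 ∈ B0, t0 ∈ B3 → different blocks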